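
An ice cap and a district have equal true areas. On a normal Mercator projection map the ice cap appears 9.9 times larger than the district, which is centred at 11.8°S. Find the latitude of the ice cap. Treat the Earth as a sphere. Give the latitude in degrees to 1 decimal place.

71.9°

On Mercator, (apparent₁)/(apparent₂) = sec²φ₁ / sec²φ₂ when true areas are equal.
cos²φ₂ / cos²φ₁ = 9.9  ⇒  cos φ₁ = cos 11.8° / √9.9 = 0.9789/3.146 = 0.3111.
φ₁ = arccos(0.3111) ≈ 71.9°.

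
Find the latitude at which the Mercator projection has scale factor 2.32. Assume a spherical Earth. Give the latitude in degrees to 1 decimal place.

64.5°

Mercator scale is k = sec φ = 1/cos φ.
1/cos φ = 2.32  ⇒  cos φ = 0.4310  ⇒  φ = arccos(0.4310) ≈ 64.5°.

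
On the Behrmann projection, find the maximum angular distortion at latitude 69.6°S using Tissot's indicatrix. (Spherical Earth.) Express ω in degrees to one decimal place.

The Behrmann projection is cylindrical equal-area with φ₀ = 30°. For cylindrical equal-area with standard parallel φ₀, h = cos φ / cos φ₀ and k = cos φ₀ / cos φ, so h·k = 1.
At 69.6°: h = 0.4025, k = 2.484; principal scales a = 2.484, b = 0.4025.
sin(ω/2) = (a − b)/(a + b) = 2.082/2.887 = 0.7212, so ω = 2 arcsin(0.7212) ≈ 92.3°.

92.3°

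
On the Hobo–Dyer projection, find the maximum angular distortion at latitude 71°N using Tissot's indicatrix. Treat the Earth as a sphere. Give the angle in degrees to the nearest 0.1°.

90.8°

The Hobo–Dyer projection is cylindrical equal-area with φ₀ = 37.5°. For cylindrical equal-area with standard parallel φ₀, h = cos φ / cos φ₀ and k = cos φ₀ / cos φ, so h·k = 1.
At 71°: h = 0.4104, k = 2.437; principal scales a = 2.437, b = 0.4104.
sin(ω/2) = (a − b)/(a + b) = 2.026/2.847 = 0.7117, so ω = 2 arcsin(0.7117) ≈ 90.8°.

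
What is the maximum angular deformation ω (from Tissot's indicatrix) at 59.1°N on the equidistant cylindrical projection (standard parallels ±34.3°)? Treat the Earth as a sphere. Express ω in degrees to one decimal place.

With standard parallel φ₀ = 34.3°, the equirectangular projection gives x = Rλ cos φ₀, y = Rφ, so h = 1 and k = cos 34.3° / cos φ.
At 59.1°: h = 1.000, k = 1.609; principal scales a = 1.609, b = 1.000.
sin(ω/2) = (a − b)/(a + b) = 0.6086/2.609 = 0.2333, so ω = 2 arcsin(0.2333) ≈ 27.0°.

27.0°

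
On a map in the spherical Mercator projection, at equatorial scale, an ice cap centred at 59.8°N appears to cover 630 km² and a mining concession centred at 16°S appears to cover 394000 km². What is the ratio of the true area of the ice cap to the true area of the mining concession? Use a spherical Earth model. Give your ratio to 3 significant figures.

0.000438

Since Mercator area scale is 1/cos²φ, the true area equals the apparent area multiplied by cos²φ.
True area of ice cap: 630 × cos²(59.8°) = 630 × 0.2530 = 159.4 km².
True area of mining concession: 394000 × cos²(16°) = 394000 × 0.9240 = 364100 km².
Ratio = 159.4 / 364100 ≈ 0.000438.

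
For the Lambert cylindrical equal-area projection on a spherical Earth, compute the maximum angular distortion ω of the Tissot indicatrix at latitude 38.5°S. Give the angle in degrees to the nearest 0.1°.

The Lambert cylindrical equal-area projection is the cylindrical equal-area projection with its standard parallel at the equator (φ₀ = 0). For cylindrical equal-area with standard parallel φ₀, h = cos φ / cos φ₀ and k = cos φ₀ / cos φ, so h·k = 1.
At 38.5°: h = 0.7826, k = 1.278; principal scales a = 1.278, b = 0.7826.
sin(ω/2) = (a − b)/(a + b) = 0.4952/2.060 = 0.2403, so ω = 2 arcsin(0.2403) ≈ 27.8°.

27.8°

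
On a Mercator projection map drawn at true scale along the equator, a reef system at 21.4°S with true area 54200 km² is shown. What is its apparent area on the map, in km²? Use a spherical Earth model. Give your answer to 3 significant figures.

The Mercator projection is conformal; its linear scale factor is the same in every direction and equals sec φ = 1/cos φ.
Areal scale = k² = sec²φ = 1/cos²(21.4°) = 1/0.9311² = 1.154.
Apparent area = 54200 × 1.154 ≈ 62500 km².

62500 km²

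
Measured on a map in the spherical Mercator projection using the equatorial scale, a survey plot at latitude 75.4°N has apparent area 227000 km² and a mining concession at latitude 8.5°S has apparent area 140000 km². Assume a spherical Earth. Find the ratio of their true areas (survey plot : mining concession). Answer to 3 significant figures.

Since Mercator area scale is 1/cos²φ, the true area equals the apparent area multiplied by cos²φ.
True area of survey plot: 227000 × cos²(75.4°) = 227000 × 0.06354 = 14420 km².
True area of mining concession: 140000 × cos²(8.5°) = 140000 × 0.9782 = 136900 km².
Ratio = 14420 / 136900 ≈ 0.105.

0.105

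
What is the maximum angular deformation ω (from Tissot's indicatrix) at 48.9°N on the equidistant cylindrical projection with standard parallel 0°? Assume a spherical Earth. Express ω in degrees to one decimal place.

23.9°

In the plate carrée (x = Rλ, y = Rφ), meridians are true-scale (h = 1) and parallels are stretched by k = sec φ.
At 48.9°: h = 1.000, k = 1.521; principal scales a = 1.521, b = 1.000.
sin(ω/2) = (a − b)/(a + b) = 0.5212/2.521 = 0.2067, so ω = 2 arcsin(0.2067) ≈ 23.9°.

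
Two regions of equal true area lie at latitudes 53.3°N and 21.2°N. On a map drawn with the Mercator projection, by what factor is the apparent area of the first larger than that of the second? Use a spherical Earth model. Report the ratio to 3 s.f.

2.43

Mercator is conformal with k = sec φ, so areal scale = k² = sec²φ.
At 53.3°: sec²(53.3°) = 1/0.5976² = 2.800.
At 21.2°: sec²(21.2°) = 1/0.9323² = 1.150.
Ratio = 2.800/1.150 = cos²(21.2°)/cos²(53.3°) ≈ 2.43.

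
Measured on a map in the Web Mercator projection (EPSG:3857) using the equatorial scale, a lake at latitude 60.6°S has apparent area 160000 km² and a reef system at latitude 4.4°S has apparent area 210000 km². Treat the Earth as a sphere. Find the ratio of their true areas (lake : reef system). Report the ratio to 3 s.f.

0.185

Since Mercator area scale is 1/cos²φ, the true area equals the apparent area multiplied by cos²φ.
True area of lake: 160000 × cos²(60.6°) = 160000 × 0.2410 = 38560 km².
True area of reef system: 210000 × cos²(4.4°) = 210000 × 0.9941 = 208800 km².
Ratio = 38560 / 208800 ≈ 0.185.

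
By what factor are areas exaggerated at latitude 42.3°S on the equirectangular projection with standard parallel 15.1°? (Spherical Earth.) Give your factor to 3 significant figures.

In the equirectangular projection with standard parallel φ₀ = 15.1° (x = Rλ cos φ₀, y = Rφ), meridians are true-scale (h = 1) and the parallel scale is k = cos φ₀ / cos φ.
Areal scale = h·k = 1 × cos φ₀ / cos φ; at 42.3°, h = 1.000, k = 1.305, so h·k = 1.305.

1.31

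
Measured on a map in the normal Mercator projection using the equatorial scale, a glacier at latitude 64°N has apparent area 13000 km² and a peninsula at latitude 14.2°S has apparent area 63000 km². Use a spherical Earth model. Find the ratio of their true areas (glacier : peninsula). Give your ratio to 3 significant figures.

Since Mercator area scale is 1/cos²φ, the true area equals the apparent area multiplied by cos²φ.
True area of glacier: 13000 × cos²(64°) = 13000 × 0.1922 = 2498 km².
True area of peninsula: 63000 × cos²(14.2°) = 63000 × 0.9398 = 59210 km².
Ratio = 2498 / 59210 ≈ 0.0422.

0.0422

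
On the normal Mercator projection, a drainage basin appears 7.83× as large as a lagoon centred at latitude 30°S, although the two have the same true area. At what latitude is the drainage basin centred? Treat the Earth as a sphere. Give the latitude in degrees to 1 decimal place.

72.0°

Mercator areal scale is sec²φ, so apparent-area ratio = sec²φ₁ / sec²φ₂ = cos²φ₂ / cos²φ₁.
cos²φ₂ / cos²φ₁ = 7.83  ⇒  cos φ₁ = cos 30° / √7.83 = 0.8660/2.798 = 0.3095.
φ₁ = arccos(0.3095) ≈ 72.0°.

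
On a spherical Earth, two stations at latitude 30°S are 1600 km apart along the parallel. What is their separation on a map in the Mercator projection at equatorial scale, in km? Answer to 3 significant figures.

1850 km

Mercator is conformal, so the point scale is isotropic: h = k = sec φ = 1/cos φ.
Along the parallel, k = sec 30° = 1/0.8660 = 1.155.
Map distance = 1600 × 1.155 ≈ 1850 km.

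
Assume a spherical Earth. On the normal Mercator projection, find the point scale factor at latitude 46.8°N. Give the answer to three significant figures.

For Mercator, h = k = sec φ (a conformal cylindrical projection has a single point scale, 1/cos φ).
k = 1/cos 46.8° = 1/0.6845 = 1.461.

1.46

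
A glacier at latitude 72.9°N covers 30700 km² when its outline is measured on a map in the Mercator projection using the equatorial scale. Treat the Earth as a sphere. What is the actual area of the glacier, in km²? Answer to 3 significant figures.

2650 km²

The Mercator projection is conformal; its linear scale factor is the same in every direction and equals sec φ = 1/cos φ.
Areal scale = k² = sec²φ = 1/cos²(72.9°) = 1/0.2940² = 11.57.
True area = apparent / (areal scale) = 30700 / 11.57 ≈ 2650 km².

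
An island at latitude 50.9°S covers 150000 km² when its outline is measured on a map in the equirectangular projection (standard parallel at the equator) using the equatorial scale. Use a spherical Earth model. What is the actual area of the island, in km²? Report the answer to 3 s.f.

For the equirectangular projection with φ₀ = 0 (plate carrée), h = 1 along meridians and k = sec φ along parallels.
Areal scale = h·k = 1 × sec φ; at 50.9°, h = 1.000, k = 1.586, so h·k = 1.586.
True area = apparent / (areal scale) = 150000 / 1.586 ≈ 94600 km².

94600 km²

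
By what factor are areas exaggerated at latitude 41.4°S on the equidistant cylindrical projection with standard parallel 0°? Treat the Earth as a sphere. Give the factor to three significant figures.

For the equirectangular projection with φ₀ = 0 (plate carrée), h = 1 along meridians and k = sec φ along parallels.
Areal scale = h·k = 1 × sec φ; at 41.4°, h = 1.000, k = 1.333, so h·k = 1.333.

1.33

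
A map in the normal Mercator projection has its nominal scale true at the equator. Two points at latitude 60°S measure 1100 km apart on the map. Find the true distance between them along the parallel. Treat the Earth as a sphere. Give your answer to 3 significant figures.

550 km

Mercator is conformal, so the point scale is isotropic: h = k = sec φ = 1/cos φ.
Along the parallel at 60°, map distances are exaggerated by k = sec 60° = 2.000.
True distance = 1100 / 2.000 = 1100 × cos 60° ≈ 550 km.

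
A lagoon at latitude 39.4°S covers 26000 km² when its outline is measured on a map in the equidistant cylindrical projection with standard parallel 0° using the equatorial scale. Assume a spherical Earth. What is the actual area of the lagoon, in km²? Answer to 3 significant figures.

20100 km²

For the equirectangular projection with φ₀ = 0 (plate carrée), h = 1 along meridians and k = sec φ along parallels.
Areal scale = h·k = 1 × sec φ; at 39.4°, h = 1.000, k = 1.294, so h·k = 1.294.
True area = apparent / (areal scale) = 26000 / 1.294 ≈ 20100 km².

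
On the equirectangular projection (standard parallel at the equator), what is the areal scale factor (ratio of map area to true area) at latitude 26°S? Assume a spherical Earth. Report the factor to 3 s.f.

Plate carrée maps x = Rλ, y = Rφ. The meridian scale is h = 1 and the parallel scale is k = 1/cos φ = sec φ.
Areal scale = h·k = 1 × sec φ; at 26°, h = 1.000, k = 1.113, so h·k = 1.113.

1.11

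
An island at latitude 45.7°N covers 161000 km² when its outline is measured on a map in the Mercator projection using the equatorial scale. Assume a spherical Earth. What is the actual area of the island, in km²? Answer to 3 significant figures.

78500 km²

Mercator is conformal, so the point scale is isotropic: h = k = sec φ = 1/cos φ.
Areal scale = k² = sec²φ = 1/cos²(45.7°) = 1/0.6984² = 2.050.
True area = apparent / (areal scale) = 161000 / 2.050 ≈ 78500 km².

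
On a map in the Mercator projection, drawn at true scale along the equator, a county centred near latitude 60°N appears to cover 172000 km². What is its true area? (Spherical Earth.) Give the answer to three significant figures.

43000 km²

For Mercator, h = k = sec φ (a conformal cylindrical projection has a single point scale, 1/cos φ).
Areal scale = k² = sec²φ = 1/cos²(60°) = 1/0.5000² = 4.000.
True area = apparent / (areal scale) = 172000 / 4.000 ≈ 43000 km².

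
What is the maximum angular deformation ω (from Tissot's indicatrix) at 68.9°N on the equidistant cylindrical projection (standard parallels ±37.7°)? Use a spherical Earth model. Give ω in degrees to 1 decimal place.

With standard parallel φ₀ = 37.7°, the equirectangular projection gives x = Rλ cos φ₀, y = Rφ, so h = 1 and k = cos 37.7° / cos φ.
At 68.9°: h = 1.000, k = 2.198; principal scales a = 2.198, b = 1.000.
sin(ω/2) = (a − b)/(a + b) = 1.198/3.198 = 0.3746, so ω = 2 arcsin(0.3746) ≈ 44.0°.

44.0°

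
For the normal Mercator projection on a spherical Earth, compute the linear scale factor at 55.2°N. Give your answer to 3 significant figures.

1.75

The Mercator projection is conformal; its linear scale factor is the same in every direction and equals sec φ = 1/cos φ.
k = 1/cos 55.2° = 1/0.5707 = 1.752.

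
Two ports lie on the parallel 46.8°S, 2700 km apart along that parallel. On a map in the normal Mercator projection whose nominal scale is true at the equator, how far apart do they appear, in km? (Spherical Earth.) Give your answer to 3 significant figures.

The Mercator projection is conformal; its linear scale factor is the same in every direction and equals sec φ = 1/cos φ.
Along the parallel, k = sec 46.8° = 1/0.6845 = 1.461.
Map distance = 2700 × 1.461 ≈ 3940 km.

3940 km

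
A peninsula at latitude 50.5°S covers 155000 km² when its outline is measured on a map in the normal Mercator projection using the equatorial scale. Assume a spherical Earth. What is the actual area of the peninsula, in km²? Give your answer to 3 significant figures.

62700 km²

The Mercator projection is conformal; its linear scale factor is the same in every direction and equals sec φ = 1/cos φ.
Areal scale = k² = sec²φ = 1/cos²(50.5°) = 1/0.6361² = 2.472.
True area = apparent / (areal scale) = 155000 / 2.472 ≈ 62700 km².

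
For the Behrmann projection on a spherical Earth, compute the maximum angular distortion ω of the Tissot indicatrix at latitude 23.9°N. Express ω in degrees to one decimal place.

Behrmann is a cylindrical equal-area projection with standard parallels at ±30°. Cylindrical equal-area (φ₀ = 30°): h = cos φ / cos 30° along meridians, k = cos 30° / cos φ along parallels; h·k = 1.
At 23.9°: h = 1.056, k = 0.9472; principal scales a = 1.056, b = 0.9472.
sin(ω/2) = (a − b)/(a + b) = 0.1084/2.003 = 0.05414, so ω = 2 arcsin(0.05414) ≈ 6.2°.

6.2°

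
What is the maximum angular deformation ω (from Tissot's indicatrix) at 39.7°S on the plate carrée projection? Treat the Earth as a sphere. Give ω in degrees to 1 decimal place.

15.0°

For the equirectangular projection with φ₀ = 0 (plate carrée), h = 1 along meridians and k = sec φ along parallels.
At 39.7°: h = 1.000, k = 1.300; principal scales a = 1.300, b = 1.000.
sin(ω/2) = (a − b)/(a + b) = 0.2997/2.300 = 0.1303, so ω = 2 arcsin(0.1303) ≈ 15.0°.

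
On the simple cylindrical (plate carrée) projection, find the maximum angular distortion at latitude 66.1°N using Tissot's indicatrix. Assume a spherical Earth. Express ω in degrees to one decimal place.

In the plate carrée (x = Rλ, y = Rφ), meridians are true-scale (h = 1) and parallels are stretched by k = sec φ.
At 66.1°: h = 1.000, k = 2.468; principal scales a = 2.468, b = 1.000.
sin(ω/2) = (a − b)/(a + b) = 1.468/3.468 = 0.4233, so ω = 2 arcsin(0.4233) ≈ 50.1°.

50.1°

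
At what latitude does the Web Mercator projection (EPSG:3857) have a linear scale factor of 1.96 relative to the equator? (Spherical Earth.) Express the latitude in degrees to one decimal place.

59.3°

Mercator scale is k = sec φ = 1/cos φ.
1/cos φ = 1.96  ⇒  cos φ = 0.5102  ⇒  φ = arccos(0.5102) ≈ 59.3°.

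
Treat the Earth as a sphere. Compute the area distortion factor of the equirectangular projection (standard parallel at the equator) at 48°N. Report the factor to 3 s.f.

For the equirectangular projection with φ₀ = 0 (plate carrée), h = 1 along meridians and k = sec φ along parallels.
Areal scale = h·k = 1 × sec φ; at 48°, h = 1.000, k = 1.494, so h·k = 1.494.

1.49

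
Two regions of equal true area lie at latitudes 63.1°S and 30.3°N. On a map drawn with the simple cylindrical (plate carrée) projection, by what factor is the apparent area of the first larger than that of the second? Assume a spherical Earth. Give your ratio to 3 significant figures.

In the plate carrée (x = Rλ, y = Rφ), meridians are true-scale (h = 1) and parallels are stretched by k = sec φ.
Areal scale at 63.1°: h·k = 1.000 × 2.210 = 2.210.
Areal scale at 30.3°: h·k = 1.000 × 1.158 = 1.158.
Ratio = 2.210/1.158 ≈ 1.91.

1.91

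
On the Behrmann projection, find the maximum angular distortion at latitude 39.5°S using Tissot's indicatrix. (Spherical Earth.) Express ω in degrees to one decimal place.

13.2°

The Behrmann projection is cylindrical equal-area with φ₀ = 30°. For cylindrical equal-area with standard parallel φ₀, h = cos φ / cos φ₀ and k = cos φ₀ / cos φ, so h·k = 1.
At 39.5°: h = 0.8910, k = 1.122; principal scales a = 1.122, b = 0.8910.
sin(ω/2) = (a − b)/(a + b) = 0.2313/2.013 = 0.1149, so ω = 2 arcsin(0.1149) ≈ 13.2°.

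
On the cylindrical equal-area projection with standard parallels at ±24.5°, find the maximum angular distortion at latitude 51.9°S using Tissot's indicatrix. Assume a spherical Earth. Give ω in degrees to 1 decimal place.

For cylindrical equal-area with standard parallel φ₀, h = cos φ / cos φ₀ and k = cos φ₀ / cos φ, so h·k = 1.
At 51.9°: h = 0.6781, k = 1.475; principal scales a = 1.475, b = 0.6781.
sin(ω/2) = (a − b)/(a + b) = 0.7966/2.153 = 0.3700, so ω = 2 arcsin(0.3700) ≈ 43.4°.

43.4°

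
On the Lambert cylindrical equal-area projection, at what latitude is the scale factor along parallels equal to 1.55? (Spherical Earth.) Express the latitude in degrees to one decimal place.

The Lambert cylindrical equal-area projection is the cylindrical equal-area projection with its standard parallel at the equator (φ₀ = 0). A cylindrical equal-area projection with standard parallel φ₀ has meridian scale h = cos φ / cos φ₀ and parallel scale k = cos φ₀ / cos φ (so areas are preserved, h·k = 1).
k = cos φ₀ / cos φ = 1.55  ⇒  cos φ = cos 0° / 1.55 = 0.6452.
φ = arccos(0.6452) ≈ 49.8°.

49.8°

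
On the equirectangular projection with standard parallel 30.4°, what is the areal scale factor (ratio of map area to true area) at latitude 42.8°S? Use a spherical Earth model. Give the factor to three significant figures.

1.18

The equidistant cylindrical projection with φ₀ = 30.4° has h = 1 (meridians true) and k = cos φ₀ / cos φ along parallels.
Areal scale = h·k = 1 × cos φ₀ / cos φ; at 42.8°, h = 1.000, k = 1.176, so h·k = 1.176.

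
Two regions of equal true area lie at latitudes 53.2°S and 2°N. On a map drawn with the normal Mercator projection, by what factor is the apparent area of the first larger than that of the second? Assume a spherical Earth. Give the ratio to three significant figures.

Mercator areal scale is sec²φ.
At 53.2°: sec²(53.2°) = 1/0.5990² = 2.787.
At 2°: sec²(2°) = 1/0.9994² = 1.001.
Ratio = 2.787/1.001 = cos²(2°)/cos²(53.2°) ≈ 2.78.

2.78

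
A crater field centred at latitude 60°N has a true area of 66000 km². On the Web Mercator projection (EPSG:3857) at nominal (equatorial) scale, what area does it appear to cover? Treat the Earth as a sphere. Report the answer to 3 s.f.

The Mercator projection is conformal; its linear scale factor is the same in every direction and equals sec φ = 1/cos φ.
Areal scale = k² = sec²φ = 1/cos²(60°) = 1/0.5000² = 4.000.
Apparent area = 66000 × 4.000 ≈ 264000 km².

264000 km²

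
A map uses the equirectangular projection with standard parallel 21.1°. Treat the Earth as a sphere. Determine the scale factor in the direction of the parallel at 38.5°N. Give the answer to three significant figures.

With standard parallel φ₀ = 21.1°, the equirectangular projection gives x = Rλ cos φ₀, y = Rφ, so h = 1 and k = cos 21.1° / cos φ.
k = cos 21.1° / cos 38.5° = 0.9330/0.7826 = 1.192.

1.19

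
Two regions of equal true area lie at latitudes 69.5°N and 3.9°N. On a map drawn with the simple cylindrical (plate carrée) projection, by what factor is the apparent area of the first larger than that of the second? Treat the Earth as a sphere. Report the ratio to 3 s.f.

2.85

Plate carrée maps x = Rλ, y = Rφ. The meridian scale is h = 1 and the parallel scale is k = 1/cos φ = sec φ.
Areal scale at 69.5°: h·k = 1.000 × 2.855 = 2.855.
Areal scale at 3.9°: h·k = 1.000 × 1.002 = 1.002.
Ratio = 2.855/1.002 ≈ 2.85.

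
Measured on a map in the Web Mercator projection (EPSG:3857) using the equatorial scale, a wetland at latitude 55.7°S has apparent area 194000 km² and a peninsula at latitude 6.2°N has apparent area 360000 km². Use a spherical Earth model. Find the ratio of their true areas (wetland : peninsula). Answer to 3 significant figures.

On Mercator the areal scale is sec²φ, so true area = apparent × cos²φ.
True area of wetland: 194000 × cos²(55.7°) = 194000 × 0.3176 = 61610 km².
True area of peninsula: 360000 × cos²(6.2°) = 360000 × 0.9883 = 355800 km².
Ratio = 61610 / 355800 ≈ 0.173.

0.173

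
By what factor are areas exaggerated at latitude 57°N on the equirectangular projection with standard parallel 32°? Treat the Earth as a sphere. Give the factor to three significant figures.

1.56

In the equirectangular projection with standard parallel φ₀ = 32° (x = Rλ cos φ₀, y = Rφ), meridians are true-scale (h = 1) and the parallel scale is k = cos φ₀ / cos φ.
Areal scale = h·k = 1 × cos φ₀ / cos φ; at 57°, h = 1.000, k = 1.557, so h·k = 1.557.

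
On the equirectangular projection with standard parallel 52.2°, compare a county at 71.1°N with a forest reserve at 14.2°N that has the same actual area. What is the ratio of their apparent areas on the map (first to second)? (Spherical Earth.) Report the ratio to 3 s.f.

In the equirectangular projection with standard parallel φ₀ = 52.2° (x = Rλ cos φ₀, y = Rφ), meridians are true-scale (h = 1) and the parallel scale is k = cos φ₀ / cos φ.
Areal scale at 71.1°: h·k = 1.000 × 1.892 = 1.892.
Areal scale at 14.2°: h·k = 1.000 × 0.6322 = 0.6322.
Ratio = 1.892/0.6322 ≈ 2.99.

2.99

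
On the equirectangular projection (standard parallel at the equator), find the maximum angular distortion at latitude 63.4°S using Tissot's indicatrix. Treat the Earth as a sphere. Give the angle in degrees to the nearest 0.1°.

44.8°

In the plate carrée (x = Rλ, y = Rφ), meridians are true-scale (h = 1) and parallels are stretched by k = sec φ.
At 63.4°: h = 1.000, k = 2.233; principal scales a = 2.233, b = 1.000.
sin(ω/2) = (a − b)/(a + b) = 1.233/3.233 = 0.3814, so ω = 2 arcsin(0.3814) ≈ 44.8°.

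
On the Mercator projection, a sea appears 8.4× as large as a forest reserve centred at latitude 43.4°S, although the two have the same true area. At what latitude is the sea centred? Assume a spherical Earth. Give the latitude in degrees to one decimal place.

75.5°

For equal true areas on Mercator, apparent areas scale as sec²φ, so the ratio is cos²φ₂ / cos²φ₁.
cos²φ₂ / cos²φ₁ = 8.4  ⇒  cos φ₁ = cos 43.4° / √8.4 = 0.7266/2.898 = 0.2507.
φ₁ = arccos(0.2507) ≈ 75.5°.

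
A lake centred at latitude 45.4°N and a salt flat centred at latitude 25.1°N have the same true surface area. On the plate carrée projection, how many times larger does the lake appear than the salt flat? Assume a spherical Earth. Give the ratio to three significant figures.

1.29

In the plate carrée (x = Rλ, y = Rφ), meridians are true-scale (h = 1) and parallels are stretched by k = sec φ.
Areal scale at 45.4°: h·k = 1.000 × 1.424 = 1.424.
Areal scale at 25.1°: h·k = 1.000 × 1.104 = 1.104.
Ratio = 1.424/1.104 ≈ 1.29.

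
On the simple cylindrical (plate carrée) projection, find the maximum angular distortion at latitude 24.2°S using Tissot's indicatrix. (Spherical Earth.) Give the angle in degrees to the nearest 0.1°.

5.3°

In the plate carrée (x = Rλ, y = Rφ), meridians are true-scale (h = 1) and parallels are stretched by k = sec φ.
At 24.2°: h = 1.000, k = 1.096; principal scales a = 1.096, b = 1.000.
sin(ω/2) = (a − b)/(a + b) = 0.09635/2.096 = 0.04596, so ω = 2 arcsin(0.04596) ≈ 5.3°.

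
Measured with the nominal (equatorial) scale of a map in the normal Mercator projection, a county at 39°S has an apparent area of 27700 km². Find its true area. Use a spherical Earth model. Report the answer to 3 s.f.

The Mercator projection is conformal; its linear scale factor is the same in every direction and equals sec φ = 1/cos φ.
Areal scale = k² = sec²φ = 1/cos²(39°) = 1/0.7771² = 1.656.
True area = apparent / (areal scale) = 27700 / 1.656 ≈ 16700 km².

16700 km²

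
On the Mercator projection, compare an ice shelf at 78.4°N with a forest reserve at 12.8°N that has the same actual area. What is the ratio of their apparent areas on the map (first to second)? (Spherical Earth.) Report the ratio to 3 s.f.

23.5

Mercator is conformal with k = sec φ, so areal scale = k² = sec²φ.
At 78.4°: sec²(78.4°) = 1/0.2011² = 24.73.
At 12.8°: sec²(12.8°) = 1/0.9751² = 1.052.
Ratio = 24.73/1.052 = cos²(12.8°)/cos²(78.4°) ≈ 23.5.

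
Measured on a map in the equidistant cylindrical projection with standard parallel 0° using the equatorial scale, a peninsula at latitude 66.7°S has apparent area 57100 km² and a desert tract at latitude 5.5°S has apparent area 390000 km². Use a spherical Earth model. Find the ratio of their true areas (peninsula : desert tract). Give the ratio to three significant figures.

0.0582

Plate carrée has h = 1 and k = sec φ, giving areal scale sec φ; true area = (apparent area) · cos φ.
True area of peninsula: 57100 × cos(66.7°) = 57100 × 0.3955 = 22590 km².
True area of desert tract: 390000 × cos(5.5°) = 390000 × 0.9954 = 388200 km².
Ratio = 22590 / 388200 ≈ 0.0582.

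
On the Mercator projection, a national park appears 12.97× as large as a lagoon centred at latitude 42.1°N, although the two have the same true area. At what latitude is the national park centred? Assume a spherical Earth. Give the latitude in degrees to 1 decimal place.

For equal true areas on Mercator, apparent areas scale as sec²φ, so the ratio is cos²φ₂ / cos²φ₁.
cos²φ₂ / cos²φ₁ = 12.97  ⇒  cos φ₁ = cos 42.1° / √12.97 = 0.7420/3.601 = 0.2060.
φ₁ = arccos(0.2060) ≈ 78.1°.

78.1°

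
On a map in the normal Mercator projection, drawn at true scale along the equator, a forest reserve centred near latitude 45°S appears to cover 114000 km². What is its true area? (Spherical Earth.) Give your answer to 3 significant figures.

The Mercator projection is conformal; its linear scale factor is the same in every direction and equals sec φ = 1/cos φ.
Areal scale = k² = sec²φ = 1/cos²(45°) = 1/0.7071² = 2.000.
True area = apparent / (areal scale) = 114000 / 2.000 ≈ 57000 km².

57000 km²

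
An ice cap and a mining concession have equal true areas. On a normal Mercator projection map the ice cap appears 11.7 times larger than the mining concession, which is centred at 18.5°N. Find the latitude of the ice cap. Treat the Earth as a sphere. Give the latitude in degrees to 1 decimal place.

On Mercator, (apparent₁)/(apparent₂) = sec²φ₁ / sec²φ₂ when true areas are equal.
cos²φ₂ / cos²φ₁ = 11.7  ⇒  cos φ₁ = cos 18.5° / √11.7 = 0.9483/3.421 = 0.2772.
φ₁ = arccos(0.2772) ≈ 73.9°.

73.9°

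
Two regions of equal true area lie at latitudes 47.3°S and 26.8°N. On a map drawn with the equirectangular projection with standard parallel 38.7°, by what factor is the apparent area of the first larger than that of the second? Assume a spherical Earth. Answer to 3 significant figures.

The equidistant cylindrical projection with φ₀ = 38.7° has h = 1 (meridians true) and k = cos φ₀ / cos φ along parallels.
Areal scale at 47.3°: h·k = 1.000 × 1.151 = 1.151.
Areal scale at 26.8°: h·k = 1.000 × 0.8743 = 0.8743.
Ratio = 1.151/0.8743 ≈ 1.32.

1.32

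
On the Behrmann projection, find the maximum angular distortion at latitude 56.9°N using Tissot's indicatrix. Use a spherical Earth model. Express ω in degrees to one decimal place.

Behrmann is a cylindrical equal-area projection with standard parallels at ±30°. A cylindrical equal-area projection with standard parallel φ₀ has meridian scale h = cos φ / cos φ₀ and parallel scale k = cos φ₀ / cos φ (so areas are preserved, h·k = 1).
At 56.9°: h = 0.6306, k = 1.586; principal scales a = 1.586, b = 0.6306.
sin(ω/2) = (a − b)/(a + b) = 0.9552/2.216 = 0.4310, so ω = 2 arcsin(0.4310) ≈ 51.1°.

51.1°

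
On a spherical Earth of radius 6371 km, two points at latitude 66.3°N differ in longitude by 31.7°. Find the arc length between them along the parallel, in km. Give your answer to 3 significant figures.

1420 km

Arc length along a parallel = R cos φ · Δλ (with Δλ in radians).
= 6371 × cos 66.3° × (31.7° × π/180) = 6371 × 0.4019 × 0.5533 ≈ 1420 km.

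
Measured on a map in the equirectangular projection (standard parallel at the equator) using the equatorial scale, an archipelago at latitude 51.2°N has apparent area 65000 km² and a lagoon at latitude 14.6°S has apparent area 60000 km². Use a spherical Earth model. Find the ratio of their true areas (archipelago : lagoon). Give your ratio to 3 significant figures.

Plate carrée has h = 1 and k = sec φ, giving areal scale sec φ; true area = (apparent area) · cos φ.
True area of archipelago: 65000 × cos(51.2°) = 65000 × 0.6266 = 40730 km².
True area of lagoon: 60000 × cos(14.6°) = 60000 × 0.9677 = 58060 km².
Ratio = 40730 / 58060 ≈ 0.701.

0.701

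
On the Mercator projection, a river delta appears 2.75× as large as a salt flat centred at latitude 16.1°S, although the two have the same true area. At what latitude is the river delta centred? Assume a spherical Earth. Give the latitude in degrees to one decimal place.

54.6°

For equal true areas on Mercator, apparent areas scale as sec²φ, so the ratio is cos²φ₂ / cos²φ₁.
cos²φ₂ / cos²φ₁ = 2.75  ⇒  cos φ₁ = cos 16.1° / √2.75 = 0.9608/1.658 = 0.5794.
φ₁ = arccos(0.5794) ≈ 54.6°.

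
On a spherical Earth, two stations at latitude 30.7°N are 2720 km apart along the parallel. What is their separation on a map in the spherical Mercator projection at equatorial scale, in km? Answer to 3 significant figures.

For Mercator, h = k = sec φ (a conformal cylindrical projection has a single point scale, 1/cos φ).
Along the parallel, k = sec 30.7° = 1/0.8599 = 1.163.
Map distance = 2720 × 1.163 ≈ 3160 km.

3160 km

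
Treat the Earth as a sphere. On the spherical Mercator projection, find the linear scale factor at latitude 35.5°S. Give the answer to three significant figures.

The Mercator projection is conformal; its linear scale factor is the same in every direction and equals sec φ = 1/cos φ.
k = 1/cos 35.5° = 1/0.8141 = 1.228.

1.23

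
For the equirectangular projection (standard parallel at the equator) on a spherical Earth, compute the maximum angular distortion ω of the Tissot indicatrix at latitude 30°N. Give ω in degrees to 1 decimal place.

Plate carrée maps x = Rλ, y = Rφ. The meridian scale is h = 1 and the parallel scale is k = 1/cos φ = sec φ.
At 30°: h = 1.000, k = 1.155; principal scales a = 1.155, b = 1.000.
sin(ω/2) = (a − b)/(a + b) = 0.1547/2.155 = 0.07180, so ω = 2 arcsin(0.07180) ≈ 8.2°.

8.2°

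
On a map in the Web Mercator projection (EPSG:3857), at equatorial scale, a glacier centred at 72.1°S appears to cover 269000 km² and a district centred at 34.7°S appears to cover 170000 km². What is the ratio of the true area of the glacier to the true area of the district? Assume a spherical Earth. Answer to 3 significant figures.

On Mercator the areal scale is sec²φ, so true area = apparent × cos²φ.
True area of glacier: 269000 × cos²(72.1°) = 269000 × 0.09447 = 25410 km².
True area of district: 170000 × cos²(34.7°) = 170000 × 0.6759 = 114900 km².
Ratio = 25410 / 114900 ≈ 0.221.

0.221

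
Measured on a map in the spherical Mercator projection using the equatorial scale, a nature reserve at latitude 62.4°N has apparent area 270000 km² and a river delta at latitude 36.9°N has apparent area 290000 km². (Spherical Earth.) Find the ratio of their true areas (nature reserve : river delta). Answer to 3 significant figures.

0.312

On Mercator the areal scale is sec²φ, so true area = apparent × cos²φ.
True area of nature reserve: 270000 × cos²(62.4°) = 270000 × 0.2146 = 57950 km².
True area of river delta: 290000 × cos²(36.9°) = 290000 × 0.6395 = 185500 km².
Ratio = 57950 / 185500 ≈ 0.312.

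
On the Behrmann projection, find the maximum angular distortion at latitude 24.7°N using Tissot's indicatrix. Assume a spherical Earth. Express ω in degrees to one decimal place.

5.5°

The Behrmann projection is cylindrical equal-area with φ₀ = 30°. Cylindrical equal-area (φ₀ = 30°): h = cos φ / cos 30° along meridians, k = cos 30° / cos φ along parallels; h·k = 1.
At 24.7°: h = 1.049, k = 0.9532; principal scales a = 1.049, b = 0.9532.
sin(ω/2) = (a − b)/(a + b) = 0.09582/2.002 = 0.04785, so ω = 2 arcsin(0.04785) ≈ 5.5°.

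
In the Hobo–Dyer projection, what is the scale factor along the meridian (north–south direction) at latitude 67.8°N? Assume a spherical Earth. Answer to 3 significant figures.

Hobo–Dyer is a cylindrical equal-area projection with standard parallels at ±37.5°. Cylindrical equal-area (φ₀ = 37.5°): h = cos φ / cos 37.5° along meridians, k = cos 37.5° / cos φ along parallels; h·k = 1.
h = cos 67.8° / cos 37.5° = 0.3778/0.7934 = 0.4763.

0.476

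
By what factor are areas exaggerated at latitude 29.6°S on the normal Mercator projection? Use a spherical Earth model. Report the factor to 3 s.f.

1.32

The Mercator projection is conformal; its linear scale factor is the same in every direction and equals sec φ = 1/cos φ.
Areal scale = k² = sec²φ = 1/cos²(29.6°) = 1/0.8695² = 1.323.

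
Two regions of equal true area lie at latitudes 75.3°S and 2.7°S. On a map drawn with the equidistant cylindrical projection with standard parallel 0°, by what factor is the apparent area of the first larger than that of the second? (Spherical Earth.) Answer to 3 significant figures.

3.94

For the equirectangular projection with φ₀ = 0 (plate carrée), h = 1 along meridians and k = sec φ along parallels.
Areal scale at 75.3°: h·k = 1.000 × 3.941 = 3.941.
Areal scale at 2.7°: h·k = 1.000 × 1.001 = 1.001.
Ratio = 3.941/1.001 ≈ 3.94.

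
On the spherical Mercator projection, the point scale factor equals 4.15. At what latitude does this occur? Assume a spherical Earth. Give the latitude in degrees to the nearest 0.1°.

Mercator scale is k = sec φ = 1/cos φ.
1/cos φ = 4.15  ⇒  cos φ = 0.2410  ⇒  φ = arccos(0.2410) ≈ 76.1°.

76.1°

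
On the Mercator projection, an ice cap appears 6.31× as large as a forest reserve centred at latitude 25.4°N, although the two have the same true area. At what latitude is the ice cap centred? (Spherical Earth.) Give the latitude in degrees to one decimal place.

For equal true areas on Mercator, apparent areas scale as sec²φ, so the ratio is cos²φ₂ / cos²φ₁.
cos²φ₂ / cos²φ₁ = 6.31  ⇒  cos φ₁ = cos 25.4° / √6.31 = 0.9033/2.512 = 0.3596.
φ₁ = arccos(0.3596) ≈ 68.9°.

68.9°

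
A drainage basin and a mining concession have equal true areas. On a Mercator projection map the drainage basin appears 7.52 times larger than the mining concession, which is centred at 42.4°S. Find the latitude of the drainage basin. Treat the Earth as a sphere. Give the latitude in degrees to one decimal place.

On Mercator, (apparent₁)/(apparent₂) = sec²φ₁ / sec²φ₂ when true areas are equal.
cos²φ₂ / cos²φ₁ = 7.52  ⇒  cos φ₁ = cos 42.4° / √7.52 = 0.7385/2.742 = 0.2693.
φ₁ = arccos(0.2693) ≈ 74.4°.

74.4°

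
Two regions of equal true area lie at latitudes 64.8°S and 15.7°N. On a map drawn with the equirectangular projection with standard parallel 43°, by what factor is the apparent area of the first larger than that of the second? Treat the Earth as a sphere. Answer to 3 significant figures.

In the equirectangular projection with standard parallel φ₀ = 43° (x = Rλ cos φ₀, y = Rφ), meridians are true-scale (h = 1) and the parallel scale is k = cos φ₀ / cos φ.
Areal scale at 64.8°: h·k = 1.000 × 1.718 = 1.718.
Areal scale at 15.7°: h·k = 1.000 × 0.7597 = 0.7597.
Ratio = 1.718/0.7597 ≈ 2.26.

2.26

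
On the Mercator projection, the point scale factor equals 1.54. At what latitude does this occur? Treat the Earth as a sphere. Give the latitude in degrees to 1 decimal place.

49.5°

Mercator scale is k = sec φ = 1/cos φ.
1/cos φ = 1.54  ⇒  cos φ = 0.6494  ⇒  φ = arccos(0.6494) ≈ 49.5°.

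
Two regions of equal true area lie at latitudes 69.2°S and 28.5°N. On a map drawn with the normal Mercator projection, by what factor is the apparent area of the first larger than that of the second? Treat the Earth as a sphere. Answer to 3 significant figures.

On Mercator, area is exaggerated by sec²φ = 1/cos²φ.
At 69.2°: sec²(69.2°) = 1/0.3551² = 7.930.
At 28.5°: sec²(28.5°) = 1/0.8788² = 1.295.
Ratio = 7.930/1.295 = cos²(28.5°)/cos²(69.2°) ≈ 6.12.

6.12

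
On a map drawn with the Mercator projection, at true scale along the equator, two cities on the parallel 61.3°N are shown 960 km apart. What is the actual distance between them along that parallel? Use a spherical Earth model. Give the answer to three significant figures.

The Mercator projection is conformal; its linear scale factor is the same in every direction and equals sec φ = 1/cos φ.
Along the parallel at 61.3°, map distances are exaggerated by k = sec 61.3° = 2.082.
True distance = 960 / 2.082 = 960 × cos 61.3° ≈ 461 km.

461 km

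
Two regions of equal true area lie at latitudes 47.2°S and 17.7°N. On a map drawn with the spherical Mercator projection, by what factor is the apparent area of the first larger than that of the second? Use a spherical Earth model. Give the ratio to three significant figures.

1.97

On Mercator, area is exaggerated by sec²φ = 1/cos²φ.
At 47.2°: sec²(47.2°) = 1/0.6794² = 2.166.
At 17.7°: sec²(17.7°) = 1/0.9527² = 1.102.
Ratio = 2.166/1.102 = cos²(17.7°)/cos²(47.2°) ≈ 1.97.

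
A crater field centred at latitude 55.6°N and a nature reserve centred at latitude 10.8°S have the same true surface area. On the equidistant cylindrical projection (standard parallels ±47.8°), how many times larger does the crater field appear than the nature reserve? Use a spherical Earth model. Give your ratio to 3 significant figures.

1.74

In the equirectangular projection with standard parallel φ₀ = 47.8° (x = Rλ cos φ₀, y = Rφ), meridians are true-scale (h = 1) and the parallel scale is k = cos φ₀ / cos φ.
Areal scale at 55.6°: h·k = 1.000 × 1.189 = 1.189.
Areal scale at 10.8°: h·k = 1.000 × 0.6838 = 0.6838.
Ratio = 1.189/0.6838 ≈ 1.74.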